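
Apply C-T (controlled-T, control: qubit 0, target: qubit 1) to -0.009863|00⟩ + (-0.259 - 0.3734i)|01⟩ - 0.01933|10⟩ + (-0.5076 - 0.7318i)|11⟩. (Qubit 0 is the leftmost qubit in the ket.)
-0.009863|00⟩ + (-0.259 - 0.3734i)|01⟩ - 0.01933|10⟩ + (0.1585 - 0.8764i)|11⟩

C-T leaves the control-|0⟩ kets |00⟩, |01⟩ unchanged and applies T to qubit 1 on the control-|1⟩ pair (|10⟩, |11⟩).
T = [[1, 0], [0, (1/√2 + (1/√2)i)]].
With a = amp(|10⟩) = -0.01933 and b = amp(|11⟩) = (-0.5076 - 0.7318i):
new amp(|10⟩) = (1)·a = -0.01933
new amp(|11⟩) = (1/√2 + (1/√2)i)·b = (0.1585 - 0.8764i)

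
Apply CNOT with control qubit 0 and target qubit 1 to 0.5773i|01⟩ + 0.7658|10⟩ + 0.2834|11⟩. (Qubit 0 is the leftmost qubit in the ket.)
0.5773i|01⟩ + 0.2834|10⟩ + 0.7658|11⟩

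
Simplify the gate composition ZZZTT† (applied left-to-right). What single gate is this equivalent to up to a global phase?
Z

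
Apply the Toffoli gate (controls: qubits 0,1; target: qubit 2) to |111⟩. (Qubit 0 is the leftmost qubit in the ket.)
|110⟩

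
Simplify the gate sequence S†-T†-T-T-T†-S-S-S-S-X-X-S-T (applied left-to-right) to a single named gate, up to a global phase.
T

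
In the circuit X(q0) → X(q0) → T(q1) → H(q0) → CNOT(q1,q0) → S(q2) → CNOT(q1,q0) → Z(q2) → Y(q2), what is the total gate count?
9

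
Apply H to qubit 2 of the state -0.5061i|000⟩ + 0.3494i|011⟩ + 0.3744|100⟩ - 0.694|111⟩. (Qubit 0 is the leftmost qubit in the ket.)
-0.3579i|000⟩ - 0.3579i|001⟩ + 0.2471i|010⟩ - 0.2471i|011⟩ + 0.2647|100⟩ + 0.2647|101⟩ - 0.4907|110⟩ + 0.4907|111⟩

H on qubit 2 mixes each pair of kets that differ only in qubit 2: amplitudes (a, b) of (|…0…⟩, |…1…⟩) become ((a + b)/√2, (a − b)/√2). Kets absent from the input have amplitude 0.
(|000⟩, |001⟩): (a, b) = (-0.5061i, 0) → (-0.3579i, -0.3579i)
(|010⟩, |011⟩): (a, b) = (0, 0.3494i) → (0.2471i, -0.2471i)
(|100⟩, |101⟩): (a, b) = (0.3744, 0) → (0.2647, 0.2647)
(|110⟩, |111⟩): (a, b) = (0, -0.694) → (-0.4907, 0.4907)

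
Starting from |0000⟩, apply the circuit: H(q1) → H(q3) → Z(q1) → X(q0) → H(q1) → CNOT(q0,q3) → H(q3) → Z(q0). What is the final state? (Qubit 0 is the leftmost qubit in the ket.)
-|1100⟩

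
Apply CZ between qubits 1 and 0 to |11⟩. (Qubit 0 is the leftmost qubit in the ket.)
-|11⟩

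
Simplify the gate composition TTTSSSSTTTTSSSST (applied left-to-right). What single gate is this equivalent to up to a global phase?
I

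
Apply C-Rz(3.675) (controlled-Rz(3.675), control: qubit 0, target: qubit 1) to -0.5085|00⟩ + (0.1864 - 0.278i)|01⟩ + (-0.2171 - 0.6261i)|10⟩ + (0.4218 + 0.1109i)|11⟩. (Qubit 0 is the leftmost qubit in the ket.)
-0.5085|00⟩ + (0.1864 - 0.278i)|01⟩ + (-0.5467 + 0.3744i)|10⟩ + (-0.2181 + 0.3777i)|11⟩

C-Rz(3.675) leaves the control-|0⟩ kets |00⟩, |01⟩ unchanged and applies Rz(3.675) to qubit 1 on the control-|1⟩ pair (|10⟩, |11⟩).
Rz(3.675) = [[e^(−iθ/2), 0], [0, e^(iθ/2)]] with e^(±iθ/2) = cos(θ/2) ± i·sin(θ/2); θ = 3.675, cos(θ/2) ≈ -0.263553, sin(θ/2) ≈ 0.964645.
With a = amp(|10⟩) = (-0.2171 - 0.6261i) and b = amp(|11⟩) = (0.4218 + 0.1109i):
new amp(|10⟩) = (-0.263553 - 0.964645i)·a = (-0.5467 + 0.3744i)
new amp(|11⟩) = (-0.263553 + 0.964645i)·b = (-0.2181 + 0.3777i)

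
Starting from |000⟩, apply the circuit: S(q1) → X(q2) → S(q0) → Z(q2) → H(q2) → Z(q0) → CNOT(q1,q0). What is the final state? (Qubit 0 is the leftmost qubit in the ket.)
-1/√2|000⟩ + 1/√2|001⟩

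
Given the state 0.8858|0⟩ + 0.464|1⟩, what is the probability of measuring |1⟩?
0.2153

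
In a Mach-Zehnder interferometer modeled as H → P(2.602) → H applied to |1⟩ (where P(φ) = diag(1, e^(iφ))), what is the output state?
(0.929 - 0.2569i)|0⟩ + (0.07104 + 0.2569i)|1⟩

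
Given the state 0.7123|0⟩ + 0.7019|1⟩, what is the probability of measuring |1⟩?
0.4927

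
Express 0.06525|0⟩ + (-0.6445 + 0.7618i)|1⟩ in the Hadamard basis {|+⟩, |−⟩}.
(-0.4096 + 0.5387i)|+⟩ + (0.5019 - 0.5387i)|−⟩

With |ψ⟩ = α|0⟩ + β|1⟩, the Hadamard-basis coefficients are ⟨+|ψ⟩ = (α + β)/√2 and ⟨−|ψ⟩ = (α − β)/√2.
Here α = 0.06525, β = (-0.6445 + 0.7618i): (α + β)/√2 = (-0.4096 + 0.5387i), (α − β)/√2 = (0.5019 - 0.5387i).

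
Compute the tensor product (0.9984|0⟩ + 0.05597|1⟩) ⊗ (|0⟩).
0.9984|00⟩ + 0.05597|10⟩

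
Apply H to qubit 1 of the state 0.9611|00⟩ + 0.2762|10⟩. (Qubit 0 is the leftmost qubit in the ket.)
0.6796|00⟩ + 0.6796|01⟩ + 0.1953|10⟩ + 0.1953|11⟩

H on qubit 1 mixes each pair of kets that differ only in qubit 1: amplitudes (a, b) of (|…0…⟩, |…1…⟩) become ((a + b)/√2, (a − b)/√2). Kets absent from the input have amplitude 0.
(|00⟩, |01⟩): (a, b) = (0.9611, 0) → (0.6796, 0.6796)
(|10⟩, |11⟩): (a, b) = (0.2762, 0) → (0.1953, 0.1953)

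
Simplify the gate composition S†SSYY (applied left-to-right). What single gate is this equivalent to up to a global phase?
S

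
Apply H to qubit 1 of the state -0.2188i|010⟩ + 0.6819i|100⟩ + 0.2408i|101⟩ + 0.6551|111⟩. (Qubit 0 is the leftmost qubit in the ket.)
-0.1547i|000⟩ + 0.1547i|010⟩ + 0.4822i|100⟩ + (0.4632 + 0.1703i)|101⟩ + 0.4822i|110⟩ + (-0.4632 + 0.1703i)|111⟩

H on qubit 1 mixes each pair of kets that differ only in qubit 1: amplitudes (a, b) of (|…0…⟩, |…1…⟩) become ((a + b)/√2, (a − b)/√2). Kets absent from the input have amplitude 0.
(|000⟩, |010⟩): (a, b) = (0, -0.2188i) → (-0.1547i, 0.1547i)
(|100⟩, |110⟩): (a, b) = (0.6819i, 0) → (0.4822i, 0.4822i)
(|101⟩, |111⟩): (a, b) = (0.2408i, 0.6551) → ((0.4632 + 0.1703i), (-0.4632 + 0.1703i))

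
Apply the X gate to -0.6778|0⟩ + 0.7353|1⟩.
0.7353|0⟩ - 0.6778|1⟩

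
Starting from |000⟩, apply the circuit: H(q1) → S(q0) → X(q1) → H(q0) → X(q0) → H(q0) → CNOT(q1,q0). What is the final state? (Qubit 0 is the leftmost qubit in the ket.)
1/√2|000⟩ + 1/√2|110⟩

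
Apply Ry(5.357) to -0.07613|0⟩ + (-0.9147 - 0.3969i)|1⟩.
(0.4767 + 0.1773i)|0⟩ + (0.7844 + 0.3551i)|1⟩

Ry(5.357) = [[cos(θ/2), −sin(θ/2)], [sin(θ/2), cos(θ/2)]]; θ = 5.357, cos(θ/2) ≈ -0.894675, sin(θ/2) ≈ 0.446717.
With a = amp(|0⟩) = -0.07613 and b = amp(|1⟩) = (-0.9147 - 0.3969i):
new amp(|0⟩) = (-0.894675)·a + (-0.446717)·b = (0.4767 + 0.1773i)
new amp(|1⟩) = (0.446717)·a + (-0.894675)·b = (0.7844 + 0.3551i)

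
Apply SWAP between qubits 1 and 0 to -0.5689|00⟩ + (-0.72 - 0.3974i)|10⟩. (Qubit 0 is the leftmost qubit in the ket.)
-0.5689|00⟩ + (-0.72 - 0.3974i)|01⟩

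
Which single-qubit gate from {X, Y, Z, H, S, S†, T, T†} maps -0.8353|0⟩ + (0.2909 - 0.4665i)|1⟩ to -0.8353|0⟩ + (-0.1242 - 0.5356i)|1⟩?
T†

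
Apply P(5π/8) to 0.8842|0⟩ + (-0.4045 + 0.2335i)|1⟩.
0.8842|0⟩ + (-0.06093 - 0.4631i)|1⟩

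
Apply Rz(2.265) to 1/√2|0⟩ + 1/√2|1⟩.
(0.3001 - 0.6403i)|0⟩ + (0.3001 + 0.6403i)|1⟩

Rz(2.265) = [[e^(−iθ/2), 0], [0, e^(iθ/2)]] with e^(±iθ/2) = cos(θ/2) ± i·sin(θ/2); θ = 2.265, cos(θ/2) ≈ 0.424397, sin(θ/2) ≈ 0.905476.
With a = amp(|0⟩) = 1/√2 and b = amp(|1⟩) = 1/√2:
new amp(|0⟩) = (0.424397 - 0.905476i)·a = (0.3001 - 0.6403i)
new amp(|1⟩) = (0.424397 + 0.905476i)·b = (0.3001 + 0.6403i)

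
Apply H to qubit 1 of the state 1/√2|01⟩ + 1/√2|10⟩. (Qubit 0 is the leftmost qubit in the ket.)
1/2|00⟩ - 1/2|01⟩ + 1/2|10⟩ + 1/2|11⟩

H on qubit 1 mixes each pair of kets that differ only in qubit 1: amplitudes (a, b) of (|…0…⟩, |…1…⟩) become ((a + b)/√2, (a − b)/√2). Kets absent from the input have amplitude 0.
(|00⟩, |01⟩): (a, b) = (0, 1/√2) → (1/2, -1/2)
(|10⟩, |11⟩): (a, b) = (1/√2, 0) → (1/2, 1/2)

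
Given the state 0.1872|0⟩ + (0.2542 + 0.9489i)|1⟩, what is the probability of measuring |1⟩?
0.965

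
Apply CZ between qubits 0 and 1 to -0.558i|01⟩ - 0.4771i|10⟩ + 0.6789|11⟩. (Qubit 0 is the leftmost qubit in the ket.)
-0.558i|01⟩ - 0.4771i|10⟩ - 0.6789|11⟩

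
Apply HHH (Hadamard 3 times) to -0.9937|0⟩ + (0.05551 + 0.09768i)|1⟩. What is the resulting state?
(-0.6634 + 0.06907i)|0⟩ + (-0.7419 - 0.06907i)|1⟩

H² = I, so H^3 = H: a single Hadamard. With (a, b) = (-0.9937, (0.05551 + 0.09768i)), H gives ((a + b)/√2, (a − b)/√2) = ((-0.6634 + 0.06907i), (-0.7419 - 0.06907i)).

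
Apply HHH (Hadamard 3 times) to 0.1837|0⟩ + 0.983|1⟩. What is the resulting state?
0.825|0⟩ - 0.5652|1⟩

H² = I, so H^3 = H: a single Hadamard. With (a, b) = (0.1837, 0.983), H gives ((a + b)/√2, (a − b)/√2) = (0.825, -0.5652).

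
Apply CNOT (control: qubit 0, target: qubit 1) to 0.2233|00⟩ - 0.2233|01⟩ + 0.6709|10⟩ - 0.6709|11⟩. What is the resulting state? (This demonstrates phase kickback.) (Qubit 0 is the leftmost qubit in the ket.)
0.2233|00⟩ - 0.2233|01⟩ - 0.6709|10⟩ + 0.6709|11⟩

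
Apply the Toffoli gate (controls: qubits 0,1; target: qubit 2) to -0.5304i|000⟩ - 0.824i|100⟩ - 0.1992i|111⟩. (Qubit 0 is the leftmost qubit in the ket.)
-0.5304i|000⟩ - 0.824i|100⟩ - 0.1992i|110⟩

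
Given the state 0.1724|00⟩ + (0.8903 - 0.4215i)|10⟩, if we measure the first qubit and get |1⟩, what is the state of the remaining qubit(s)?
(0.9038 - 0.4279i)|0⟩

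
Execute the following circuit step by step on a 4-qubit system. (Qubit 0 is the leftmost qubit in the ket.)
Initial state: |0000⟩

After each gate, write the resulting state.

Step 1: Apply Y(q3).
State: i|0001⟩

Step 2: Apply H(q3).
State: (1/√2)i|0000⟩ - (1/√2)i|0001⟩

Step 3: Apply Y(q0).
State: -1/√2|1000⟩ + 1/√2|1001⟩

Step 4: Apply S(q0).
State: -(1/√2)i|1000⟩ + (1/√2)i|1001⟩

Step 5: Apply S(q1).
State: -(1/√2)i|1000⟩ + (1/√2)i|1001⟩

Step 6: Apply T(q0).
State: (1/2 - (1/2)i)|1000⟩ + (-1/2 + (1/2)i)|1001⟩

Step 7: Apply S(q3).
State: (1/2 - (1/2)i)|1000⟩ + (-1/2 - (1/2)i)|1001⟩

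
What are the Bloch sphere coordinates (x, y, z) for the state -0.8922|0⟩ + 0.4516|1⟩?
(-0.8058, 0, 0.5921)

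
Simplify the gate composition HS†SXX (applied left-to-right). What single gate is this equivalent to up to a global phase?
H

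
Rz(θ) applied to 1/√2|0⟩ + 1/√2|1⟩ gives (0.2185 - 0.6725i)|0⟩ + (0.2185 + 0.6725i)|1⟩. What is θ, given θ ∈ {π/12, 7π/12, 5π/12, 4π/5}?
4π/5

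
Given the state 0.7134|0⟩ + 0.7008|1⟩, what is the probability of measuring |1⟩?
0.4911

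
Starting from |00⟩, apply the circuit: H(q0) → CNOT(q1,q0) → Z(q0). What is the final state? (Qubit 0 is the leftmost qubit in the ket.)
1/√2|00⟩ - 1/√2|10⟩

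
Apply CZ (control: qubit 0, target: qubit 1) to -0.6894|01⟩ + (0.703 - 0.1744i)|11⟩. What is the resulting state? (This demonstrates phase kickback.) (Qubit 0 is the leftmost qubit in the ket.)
-0.6894|01⟩ + (-0.703 + 0.1744i)|11⟩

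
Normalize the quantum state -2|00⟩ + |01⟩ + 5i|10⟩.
-0.3651|00⟩ + 0.1826|01⟩ + 0.9129i|10⟩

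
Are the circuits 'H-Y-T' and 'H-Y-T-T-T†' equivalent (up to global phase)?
Yes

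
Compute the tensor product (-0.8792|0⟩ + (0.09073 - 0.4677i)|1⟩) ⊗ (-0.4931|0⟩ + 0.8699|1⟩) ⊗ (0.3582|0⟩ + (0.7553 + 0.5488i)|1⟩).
0.1553|000⟩ + (0.3274 + 0.2379i)|001⟩ - 0.274|010⟩ + (-0.5777 - 0.4197i)|011⟩ + (-0.01603 + 0.08261i)|100⟩ + (-0.1604 + 0.1496i)|101⟩ + (0.02827 - 0.1457i)|110⟩ + (0.2829 - 0.264i)|111⟩

amp(|b₁b₂…⟩) = product of the factor amplitudes for bits b₁, b₂, …; only kets whose every factor amplitude is nonzero survive.
|000⟩: (-0.8792)(-0.4931)(0.3582) = 0.1553
|001⟩: (-0.8792)(-0.4931)(0.7553 + 0.5488i) = (0.3274 + 0.2379i)
|010⟩: (-0.8792)(0.8699)(0.3582) = -0.274
|011⟩: (-0.8792)(0.8699)(0.7553 + 0.5488i) = (-0.5777 - 0.4197i)
|100⟩: (0.09073 - 0.4677i)(-0.4931)(0.3582) = (-0.01603 + 0.08261i)
|101⟩: (0.09073 - 0.4677i)(-0.4931)(0.7553 + 0.5488i) = (-0.1604 + 0.1496i)
|110⟩: (0.09073 - 0.4677i)(0.8699)(0.3582) = (0.02827 - 0.1457i)
|111⟩: (0.09073 - 0.4677i)(0.8699)(0.7553 + 0.5488i) = (0.2829 - 0.264i)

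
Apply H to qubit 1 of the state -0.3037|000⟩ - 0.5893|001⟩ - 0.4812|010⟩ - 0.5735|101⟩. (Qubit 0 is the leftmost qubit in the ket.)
-0.555|000⟩ - 0.4167|001⟩ + 0.1255|010⟩ - 0.4167|011⟩ - 0.4055|101⟩ - 0.4055|111⟩

H on qubit 1 mixes each pair of kets that differ only in qubit 1: amplitudes (a, b) of (|…0…⟩, |…1…⟩) become ((a + b)/√2, (a − b)/√2). Kets absent from the input have amplitude 0.
(|000⟩, |010⟩): (a, b) = (-0.3037, -0.4812) → (-0.555, 0.1255)
(|001⟩, |011⟩): (a, b) = (-0.5893, 0) → (-0.4167, -0.4167)
(|101⟩, |111⟩): (a, b) = (-0.5735, 0) → (-0.4055, -0.4055)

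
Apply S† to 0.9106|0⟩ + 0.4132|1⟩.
0.9106|0⟩ - 0.4132i|1⟩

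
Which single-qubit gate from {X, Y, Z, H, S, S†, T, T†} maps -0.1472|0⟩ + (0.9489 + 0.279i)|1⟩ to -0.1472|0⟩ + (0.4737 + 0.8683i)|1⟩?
T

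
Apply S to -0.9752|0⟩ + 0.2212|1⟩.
-0.9752|0⟩ + 0.2212i|1⟩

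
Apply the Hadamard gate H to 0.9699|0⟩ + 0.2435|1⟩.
0.858|0⟩ + 0.5136|1⟩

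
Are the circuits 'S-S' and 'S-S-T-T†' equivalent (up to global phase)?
Yes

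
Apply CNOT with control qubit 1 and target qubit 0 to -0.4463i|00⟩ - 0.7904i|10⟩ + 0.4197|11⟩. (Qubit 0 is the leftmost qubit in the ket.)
-0.4463i|00⟩ + 0.4197|01⟩ - 0.7904i|10⟩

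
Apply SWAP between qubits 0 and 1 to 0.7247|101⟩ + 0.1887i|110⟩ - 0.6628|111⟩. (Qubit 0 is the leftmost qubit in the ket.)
0.7247|011⟩ + 0.1887i|110⟩ - 0.6628|111⟩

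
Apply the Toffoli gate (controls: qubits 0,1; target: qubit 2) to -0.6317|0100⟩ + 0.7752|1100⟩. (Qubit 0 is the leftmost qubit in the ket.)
-0.6317|0100⟩ + 0.7752|1110⟩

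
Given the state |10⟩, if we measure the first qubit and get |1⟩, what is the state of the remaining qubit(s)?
|0⟩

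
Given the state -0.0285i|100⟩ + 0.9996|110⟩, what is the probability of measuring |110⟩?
0.9992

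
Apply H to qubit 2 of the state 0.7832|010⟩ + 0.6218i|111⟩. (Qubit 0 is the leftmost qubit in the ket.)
0.5538|010⟩ + 0.5538|011⟩ + 0.4397i|110⟩ - 0.4397i|111⟩

H on qubit 2 mixes each pair of kets that differ only in qubit 2: amplitudes (a, b) of (|…0…⟩, |…1…⟩) become ((a + b)/√2, (a − b)/√2). Kets absent from the input have amplitude 0.
(|010⟩, |011⟩): (a, b) = (0.7832, 0) → (0.5538, 0.5538)
(|110⟩, |111⟩): (a, b) = (0, 0.6218i) → (0.4397i, -0.4397i)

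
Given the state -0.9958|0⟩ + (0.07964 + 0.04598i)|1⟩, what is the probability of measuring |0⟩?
0.9916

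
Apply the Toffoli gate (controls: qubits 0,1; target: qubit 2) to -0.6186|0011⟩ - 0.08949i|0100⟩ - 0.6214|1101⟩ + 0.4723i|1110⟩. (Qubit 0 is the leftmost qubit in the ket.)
-0.6186|0011⟩ - 0.08949i|0100⟩ + 0.4723i|1100⟩ - 0.6214|1111⟩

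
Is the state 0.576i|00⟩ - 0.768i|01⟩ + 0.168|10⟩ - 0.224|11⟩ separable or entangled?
Separable

Writing the state as a|00⟩ + b|01⟩ + c|10⟩ + d|11⟩, it is a product state iff ad − bc = 0.
Here (a, b, c, d) = (0.576i, -0.768i, 0.168, -0.224): ad − bc = (0.576i)(-0.224) − (-0.768i)(0.168) = 0, so the state is separable.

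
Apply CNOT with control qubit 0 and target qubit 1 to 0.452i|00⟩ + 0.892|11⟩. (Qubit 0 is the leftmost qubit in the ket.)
0.452i|00⟩ + 0.892|10⟩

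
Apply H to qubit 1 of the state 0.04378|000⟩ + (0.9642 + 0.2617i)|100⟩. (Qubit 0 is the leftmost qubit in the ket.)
0.03096|000⟩ + 0.03096|010⟩ + (0.6818 + 0.185i)|100⟩ + (0.6818 + 0.185i)|110⟩

H on qubit 1 mixes each pair of kets that differ only in qubit 1: amplitudes (a, b) of (|…0…⟩, |…1…⟩) become ((a + b)/√2, (a − b)/√2). Kets absent from the input have amplitude 0.
(|000⟩, |010⟩): (a, b) = (0.04378, 0) → (0.03096, 0.03096)
(|100⟩, |110⟩): (a, b) = ((0.9642 + 0.2617i), 0) → ((0.6818 + 0.185i), (0.6818 + 0.185i))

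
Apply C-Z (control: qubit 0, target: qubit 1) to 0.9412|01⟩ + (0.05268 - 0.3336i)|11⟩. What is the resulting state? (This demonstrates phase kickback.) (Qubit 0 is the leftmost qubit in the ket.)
0.9412|01⟩ + (-0.05268 + 0.3336i)|11⟩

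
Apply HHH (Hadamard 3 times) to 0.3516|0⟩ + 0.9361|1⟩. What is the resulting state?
0.9105|0⟩ - 0.4133|1⟩

H² = I, so H^3 = H: a single Hadamard. With (a, b) = (0.3516, 0.9361), H gives ((a + b)/√2, (a − b)/√2) = (0.9105, -0.4133).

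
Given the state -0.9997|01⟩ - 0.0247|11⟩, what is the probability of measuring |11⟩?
0.0006101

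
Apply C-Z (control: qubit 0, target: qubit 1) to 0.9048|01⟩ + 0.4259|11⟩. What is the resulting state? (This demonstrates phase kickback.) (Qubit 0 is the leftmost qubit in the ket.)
0.9048|01⟩ - 0.4259|11⟩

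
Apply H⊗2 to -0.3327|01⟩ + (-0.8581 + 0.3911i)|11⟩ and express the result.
(-0.5954 + 0.1956i)|00⟩ + (0.5954 - 0.1956i)|01⟩ + (0.2627 - 0.1956i)|10⟩ + (-0.2627 + 0.1956i)|11⟩

H⊗2 gives amp(|y⟩) = (1/2) Σ_x (−1)^(x·y) amp(|x⟩), where x·y is the number of positions in which both x and y have a 1.
|00⟩: (-0.3327 + (-0.8581 + 0.3911i))/2 = (-0.5954 + 0.1956i)
|01⟩: (0.3327 - (-0.8581 + 0.3911i))/2 = (0.5954 - 0.1956i)
|10⟩: (-0.3327 - (-0.8581 + 0.3911i))/2 = (0.2627 - 0.1956i)
|11⟩: (0.3327 + (-0.8581 + 0.3911i))/2 = (-0.2627 + 0.1956i)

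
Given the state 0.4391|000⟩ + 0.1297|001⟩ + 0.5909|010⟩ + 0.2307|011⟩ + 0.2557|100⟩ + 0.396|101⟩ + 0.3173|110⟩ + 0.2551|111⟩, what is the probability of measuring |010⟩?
0.3492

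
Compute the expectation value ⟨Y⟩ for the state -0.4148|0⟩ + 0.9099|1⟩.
0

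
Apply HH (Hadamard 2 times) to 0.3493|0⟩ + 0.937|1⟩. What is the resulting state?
0.3493|0⟩ + 0.937|1⟩

H² = I, so an even number of Hadamards cancels: H^2 = I and the state is unchanged.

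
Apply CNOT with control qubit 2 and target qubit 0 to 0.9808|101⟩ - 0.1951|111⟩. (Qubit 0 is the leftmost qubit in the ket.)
0.9808|001⟩ - 0.1951|011⟩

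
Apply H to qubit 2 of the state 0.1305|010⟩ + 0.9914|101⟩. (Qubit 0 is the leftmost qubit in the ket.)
0.09228|010⟩ + 0.09228|011⟩ + 0.701|100⟩ - 0.701|101⟩

H on qubit 2 mixes each pair of kets that differ only in qubit 2: amplitudes (a, b) of (|…0…⟩, |…1…⟩) become ((a + b)/√2, (a − b)/√2). Kets absent from the input have amplitude 0.
(|010⟩, |011⟩): (a, b) = (0.1305, 0) → (0.09228, 0.09228)
(|100⟩, |101⟩): (a, b) = (0, 0.9914) → (0.701, -0.701)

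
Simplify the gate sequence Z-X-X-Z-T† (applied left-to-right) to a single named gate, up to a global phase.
T†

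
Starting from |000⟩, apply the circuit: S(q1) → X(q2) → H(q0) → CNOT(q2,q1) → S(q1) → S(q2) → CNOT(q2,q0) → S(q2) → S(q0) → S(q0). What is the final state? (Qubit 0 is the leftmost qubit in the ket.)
-(1/√2)i|011⟩ + (1/√2)i|111⟩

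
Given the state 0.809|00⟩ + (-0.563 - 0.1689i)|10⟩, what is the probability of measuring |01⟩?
0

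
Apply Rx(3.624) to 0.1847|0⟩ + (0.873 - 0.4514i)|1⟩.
(-0.4825 - 0.8477i)|0⟩ + (-0.2085 - 0.07153i)|1⟩

Rx(3.624) = [[cos(θ/2), −i·sin(θ/2)], [−i·sin(θ/2), cos(θ/2)]]; θ = 3.624, cos(θ/2) ≈ -0.238872, sin(θ/2) ≈ 0.971051.
With a = amp(|0⟩) = 0.1847 and b = amp(|1⟩) = (0.873 - 0.4514i):
new amp(|0⟩) = (-0.238872)·a + (-0.971051i)·b = (-0.4825 - 0.8477i)
new amp(|1⟩) = (-0.971051i)·a + (-0.238872)·b = (-0.2085 - 0.07153i)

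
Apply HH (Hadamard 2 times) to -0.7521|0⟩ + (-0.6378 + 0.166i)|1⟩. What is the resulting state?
-0.7521|0⟩ + (-0.6378 + 0.166i)|1⟩

H² = I, so an even number of Hadamards cancels: H^2 = I and the state is unchanged.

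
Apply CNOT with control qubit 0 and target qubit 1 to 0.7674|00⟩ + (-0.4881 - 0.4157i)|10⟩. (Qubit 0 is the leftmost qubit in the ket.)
0.7674|00⟩ + (-0.4881 - 0.4157i)|11⟩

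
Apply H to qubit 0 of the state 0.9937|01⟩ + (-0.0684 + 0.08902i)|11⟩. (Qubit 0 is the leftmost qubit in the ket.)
(0.6543 + 0.06295i)|01⟩ + (0.751 - 0.06295i)|11⟩

H on qubit 0 mixes each pair of kets that differ only in qubit 0: amplitudes (a, b) of (|…0…⟩, |…1…⟩) become ((a + b)/√2, (a − b)/√2). Kets absent from the input have amplitude 0.
(|01⟩, |11⟩): (a, b) = (0.9937, (-0.0684 + 0.08902i)) → ((0.6543 + 0.06295i), (0.751 - 0.06295i))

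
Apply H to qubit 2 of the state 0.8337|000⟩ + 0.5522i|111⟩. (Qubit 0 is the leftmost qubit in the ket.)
0.5895|000⟩ + 0.5895|001⟩ + 0.3905i|110⟩ - 0.3905i|111⟩

H on qubit 2 mixes each pair of kets that differ only in qubit 2: amplitudes (a, b) of (|…0…⟩, |…1…⟩) become ((a + b)/√2, (a − b)/√2). Kets absent from the input have amplitude 0.
(|000⟩, |001⟩): (a, b) = (0.8337, 0) → (0.5895, 0.5895)
(|110⟩, |111⟩): (a, b) = (0, 0.5522i) → (0.3905i, -0.3905i)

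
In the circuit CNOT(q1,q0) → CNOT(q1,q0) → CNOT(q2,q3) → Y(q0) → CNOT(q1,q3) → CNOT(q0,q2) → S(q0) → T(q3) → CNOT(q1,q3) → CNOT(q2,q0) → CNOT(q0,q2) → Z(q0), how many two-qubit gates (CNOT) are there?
8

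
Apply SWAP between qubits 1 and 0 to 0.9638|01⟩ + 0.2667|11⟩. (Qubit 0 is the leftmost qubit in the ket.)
0.9638|10⟩ + 0.2667|11⟩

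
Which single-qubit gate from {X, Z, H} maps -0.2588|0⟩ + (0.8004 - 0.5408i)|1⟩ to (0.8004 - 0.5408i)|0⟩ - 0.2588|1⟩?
X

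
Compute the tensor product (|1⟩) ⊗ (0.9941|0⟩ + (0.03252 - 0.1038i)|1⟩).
0.9941|10⟩ + (0.03252 - 0.1038i)|11⟩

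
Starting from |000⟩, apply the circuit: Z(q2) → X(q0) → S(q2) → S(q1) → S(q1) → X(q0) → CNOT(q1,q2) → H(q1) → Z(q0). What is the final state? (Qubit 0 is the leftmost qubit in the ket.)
1/√2|000⟩ + 1/√2|010⟩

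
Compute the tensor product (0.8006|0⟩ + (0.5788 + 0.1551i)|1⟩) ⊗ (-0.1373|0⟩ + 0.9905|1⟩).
-0.1099|00⟩ + 0.793|01⟩ + (-0.07947 - 0.0213i)|10⟩ + (0.5733 + 0.1536i)|11⟩

amp(|b₁b₂…⟩) = product of the factor amplitudes for bits b₁, b₂, …; only kets whose every factor amplitude is nonzero survive.
|00⟩: (0.8006)(-0.1373) = -0.1099
|01⟩: (0.8006)(0.9905) = 0.793
|10⟩: (0.5788 + 0.1551i)(-0.1373) = (-0.07947 - 0.0213i)
|11⟩: (0.5788 + 0.1551i)(0.9905) = (0.5733 + 0.1536i)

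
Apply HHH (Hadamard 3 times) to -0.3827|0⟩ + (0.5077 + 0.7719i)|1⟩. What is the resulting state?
(0.08839 + 0.5458i)|0⟩ + (-0.6296 - 0.5458i)|1⟩

H² = I, so H^3 = H: a single Hadamard. With (a, b) = (-0.3827, (0.5077 + 0.7719i)), H gives ((a + b)/√2, (a − b)/√2) = ((0.08839 + 0.5458i), (-0.6296 - 0.5458i)).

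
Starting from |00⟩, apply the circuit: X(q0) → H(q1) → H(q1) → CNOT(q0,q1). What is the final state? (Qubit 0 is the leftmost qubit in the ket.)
|11⟩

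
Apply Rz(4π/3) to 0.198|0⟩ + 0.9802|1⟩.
(-0.099 - 0.1715i)|0⟩ + (-0.4901 + 0.8489i)|1⟩

Rz(4π/3) = [[e^(−iθ/2), 0], [0, e^(iθ/2)]] with e^(±iθ/2) = cos(θ/2) ± i·sin(θ/2); θ = 4π/3, cos(θ/2) ≈ -0.5, sin(θ/2) ≈ 0.866025.
With a = amp(|0⟩) = 0.198 and b = amp(|1⟩) = 0.9802:
new amp(|0⟩) = (-0.5 - 0.866025i)·a = (-0.099 - 0.1715i)
new amp(|1⟩) = (-0.5 + 0.866025i)·b = (-0.4901 + 0.8489i)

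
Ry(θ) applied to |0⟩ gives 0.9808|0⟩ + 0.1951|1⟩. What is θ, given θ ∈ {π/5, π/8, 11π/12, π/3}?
π/8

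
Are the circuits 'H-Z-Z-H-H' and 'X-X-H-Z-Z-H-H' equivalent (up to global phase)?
Yes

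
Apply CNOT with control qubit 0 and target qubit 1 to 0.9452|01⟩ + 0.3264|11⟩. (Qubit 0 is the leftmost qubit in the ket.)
0.9452|01⟩ + 0.3264|10⟩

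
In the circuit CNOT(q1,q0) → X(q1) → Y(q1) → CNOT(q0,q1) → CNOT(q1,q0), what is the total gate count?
5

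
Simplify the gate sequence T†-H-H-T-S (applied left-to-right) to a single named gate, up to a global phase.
S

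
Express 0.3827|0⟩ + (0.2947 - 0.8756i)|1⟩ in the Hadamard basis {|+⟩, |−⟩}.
(0.479 - 0.6191i)|+⟩ + (0.06223 + 0.6191i)|−⟩

With |ψ⟩ = α|0⟩ + β|1⟩, the Hadamard-basis coefficients are ⟨+|ψ⟩ = (α + β)/√2 and ⟨−|ψ⟩ = (α − β)/√2.
Here α = 0.3827, β = (0.2947 - 0.8756i): (α + β)/√2 = (0.479 - 0.6191i), (α − β)/√2 = (0.06223 + 0.6191i).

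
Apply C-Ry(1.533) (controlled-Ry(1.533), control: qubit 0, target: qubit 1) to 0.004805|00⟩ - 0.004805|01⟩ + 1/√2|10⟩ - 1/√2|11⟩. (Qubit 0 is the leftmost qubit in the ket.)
0.004805|00⟩ - 0.004805|01⟩ + 0.9998|10⟩ - 0.0189|11⟩

C-Ry(1.533) leaves the control-|0⟩ kets |00⟩, |01⟩ unchanged and applies Ry(1.533) to qubit 1 on the control-|1⟩ pair (|10⟩, |11⟩).
Ry(1.533) = [[cos(θ/2), −sin(θ/2)], [sin(θ/2), cos(θ/2)]]; θ = 1.533, cos(θ/2) ≈ 0.720343, sin(θ/2) ≈ 0.693618.
With a = amp(|10⟩) = 1/√2 and b = amp(|11⟩) = -1/√2:
new amp(|10⟩) = (0.720343)·a + (-0.693618)·b = 0.9998
new amp(|11⟩) = (0.693618)·a + (0.720343)·b = -0.0189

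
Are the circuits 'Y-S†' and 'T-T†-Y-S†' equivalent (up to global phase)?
Yes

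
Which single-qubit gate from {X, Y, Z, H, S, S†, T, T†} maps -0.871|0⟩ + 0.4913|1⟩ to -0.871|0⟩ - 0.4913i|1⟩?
S†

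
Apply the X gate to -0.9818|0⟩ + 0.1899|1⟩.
0.1899|0⟩ - 0.9818|1⟩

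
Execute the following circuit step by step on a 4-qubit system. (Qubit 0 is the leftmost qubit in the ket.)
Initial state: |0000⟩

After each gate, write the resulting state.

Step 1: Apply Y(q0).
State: i|1000⟩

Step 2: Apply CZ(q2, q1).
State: i|1000⟩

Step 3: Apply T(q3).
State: i|1000⟩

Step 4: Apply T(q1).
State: i|1000⟩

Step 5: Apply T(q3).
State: i|1000⟩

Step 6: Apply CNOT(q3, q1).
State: i|1000⟩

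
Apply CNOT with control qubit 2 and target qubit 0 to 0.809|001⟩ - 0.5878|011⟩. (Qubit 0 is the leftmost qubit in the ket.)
0.809|101⟩ - 0.5878|111⟩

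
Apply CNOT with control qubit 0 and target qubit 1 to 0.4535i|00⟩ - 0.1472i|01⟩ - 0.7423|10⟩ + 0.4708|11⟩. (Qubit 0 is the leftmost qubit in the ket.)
0.4535i|00⟩ - 0.1472i|01⟩ + 0.4708|10⟩ - 0.7423|11⟩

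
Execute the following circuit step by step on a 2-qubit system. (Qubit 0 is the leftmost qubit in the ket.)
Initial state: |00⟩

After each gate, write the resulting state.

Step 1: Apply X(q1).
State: |01⟩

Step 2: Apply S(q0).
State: |01⟩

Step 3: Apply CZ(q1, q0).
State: |01⟩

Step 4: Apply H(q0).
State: 1/√2|01⟩ + 1/√2|11⟩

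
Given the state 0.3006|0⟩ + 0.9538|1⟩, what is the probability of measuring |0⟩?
0.09036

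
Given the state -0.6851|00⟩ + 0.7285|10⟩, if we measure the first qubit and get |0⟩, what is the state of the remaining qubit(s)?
-|0⟩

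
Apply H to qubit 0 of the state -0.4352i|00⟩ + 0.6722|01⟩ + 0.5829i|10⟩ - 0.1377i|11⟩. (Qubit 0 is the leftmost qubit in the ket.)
0.1044i|00⟩ + (0.4753 - 0.09737i)|01⟩ - 0.7199i|10⟩ + (0.4753 + 0.09737i)|11⟩

H on qubit 0 mixes each pair of kets that differ only in qubit 0: amplitudes (a, b) of (|…0…⟩, |…1…⟩) become ((a + b)/√2, (a − b)/√2). Kets absent from the input have amplitude 0.
(|00⟩, |10⟩): (a, b) = (-0.4352i, 0.5829i) → (0.1044i, -0.7199i)
(|01⟩, |11⟩): (a, b) = (0.6722, -0.1377i) → ((0.4753 - 0.09737i), (0.4753 + 0.09737i))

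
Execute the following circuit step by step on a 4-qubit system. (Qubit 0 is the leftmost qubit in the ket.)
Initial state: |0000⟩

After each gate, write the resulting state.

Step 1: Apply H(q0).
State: 1/√2|0000⟩ + 1/√2|1000⟩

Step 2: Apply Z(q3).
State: 1/√2|0000⟩ + 1/√2|1000⟩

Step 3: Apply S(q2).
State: 1/√2|0000⟩ + 1/√2|1000⟩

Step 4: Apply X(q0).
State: 1/√2|0000⟩ + 1/√2|1000⟩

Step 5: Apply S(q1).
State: 1/√2|0000⟩ + 1/√2|1000⟩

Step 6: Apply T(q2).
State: 1/√2|0000⟩ + 1/√2|1000⟩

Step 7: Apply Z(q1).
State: 1/√2|0000⟩ + 1/√2|1000⟩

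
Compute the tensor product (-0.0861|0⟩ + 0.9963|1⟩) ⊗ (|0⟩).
-0.0861|00⟩ + 0.9963|10⟩

amp(|b₁b₂…⟩) = product of the factor amplitudes for bits b₁, b₂, …; only kets whose every factor amplitude is nonzero survive.
|00⟩: (-0.0861)(1) = -0.0861
|10⟩: (0.9963)(1) = 0.9963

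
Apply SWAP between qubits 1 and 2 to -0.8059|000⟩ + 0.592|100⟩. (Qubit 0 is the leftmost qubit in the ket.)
-0.8059|000⟩ + 0.592|100⟩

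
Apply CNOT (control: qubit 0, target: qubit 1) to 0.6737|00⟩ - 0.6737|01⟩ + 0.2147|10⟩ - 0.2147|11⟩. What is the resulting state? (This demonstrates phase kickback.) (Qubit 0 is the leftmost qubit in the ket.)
0.6737|00⟩ - 0.6737|01⟩ - 0.2147|10⟩ + 0.2147|11⟩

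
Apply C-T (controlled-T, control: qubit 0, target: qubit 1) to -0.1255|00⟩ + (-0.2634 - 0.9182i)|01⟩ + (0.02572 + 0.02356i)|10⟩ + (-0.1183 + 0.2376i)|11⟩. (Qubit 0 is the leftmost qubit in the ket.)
-0.1255|00⟩ + (-0.2634 - 0.9182i)|01⟩ + (0.02572 + 0.02356i)|10⟩ + (-0.2517 + 0.08436i)|11⟩

C-T leaves the control-|0⟩ kets |00⟩, |01⟩ unchanged and applies T to qubit 1 on the control-|1⟩ pair (|10⟩, |11⟩).
T = [[1, 0], [0, (1/√2 + (1/√2)i)]].
With a = amp(|10⟩) = (0.02572 + 0.02356i) and b = amp(|11⟩) = (-0.1183 + 0.2376i):
new amp(|10⟩) = (1)·a = (0.02572 + 0.02356i)
new amp(|11⟩) = (1/√2 + (1/√2)i)·b = (-0.2517 + 0.08436i)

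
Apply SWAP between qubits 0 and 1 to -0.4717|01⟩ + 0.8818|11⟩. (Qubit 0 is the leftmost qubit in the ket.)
-0.4717|10⟩ + 0.8818|11⟩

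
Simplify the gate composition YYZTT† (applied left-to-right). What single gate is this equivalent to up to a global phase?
Z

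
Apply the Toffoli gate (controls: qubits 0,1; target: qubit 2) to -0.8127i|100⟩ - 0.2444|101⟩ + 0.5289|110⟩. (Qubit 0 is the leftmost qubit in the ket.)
-0.8127i|100⟩ - 0.2444|101⟩ + 0.5289|111⟩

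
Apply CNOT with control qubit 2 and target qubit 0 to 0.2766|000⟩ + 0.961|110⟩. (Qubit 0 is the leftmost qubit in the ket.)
0.2766|000⟩ + 0.961|110⟩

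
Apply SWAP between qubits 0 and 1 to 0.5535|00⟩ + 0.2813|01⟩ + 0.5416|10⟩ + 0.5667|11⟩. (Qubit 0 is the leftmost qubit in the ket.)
0.5535|00⟩ + 0.5416|01⟩ + 0.2813|10⟩ + 0.5667|11⟩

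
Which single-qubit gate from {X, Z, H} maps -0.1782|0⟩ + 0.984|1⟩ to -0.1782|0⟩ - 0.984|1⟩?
Z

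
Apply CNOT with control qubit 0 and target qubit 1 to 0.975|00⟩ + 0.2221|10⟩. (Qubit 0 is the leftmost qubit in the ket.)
0.975|00⟩ + 0.2221|11⟩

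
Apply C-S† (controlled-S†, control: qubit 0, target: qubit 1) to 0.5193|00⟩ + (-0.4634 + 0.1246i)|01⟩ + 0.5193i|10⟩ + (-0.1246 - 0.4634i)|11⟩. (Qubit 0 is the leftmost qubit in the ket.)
0.5193|00⟩ + (-0.4634 + 0.1246i)|01⟩ + 0.5193i|10⟩ + (-0.4634 + 0.1246i)|11⟩

C-S† leaves the control-|0⟩ kets |00⟩, |01⟩ unchanged and applies S† to qubit 1 on the control-|1⟩ pair (|10⟩, |11⟩).
S† = [[1, 0], [0, -i]].
With a = amp(|10⟩) = 0.5193i and b = amp(|11⟩) = (-0.1246 - 0.4634i):
new amp(|10⟩) = (1)·a = 0.5193i
new amp(|11⟩) = (-i)·b = (-0.4634 + 0.1246i)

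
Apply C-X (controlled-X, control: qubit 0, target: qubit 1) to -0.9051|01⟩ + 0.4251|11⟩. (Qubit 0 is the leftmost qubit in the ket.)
-0.9051|01⟩ + 0.4251|10⟩

C-X leaves the control-|0⟩ kets |00⟩, |01⟩ unchanged and applies X to qubit 1 on the control-|1⟩ pair (|10⟩, |11⟩).
X = [[0, 1], [1, 0]].
With a = amp(|10⟩) = 0 and b = amp(|11⟩) = 0.4251:
new amp(|10⟩) = (1)·b = 0.4251
new amp(|11⟩) = (1)·a = 0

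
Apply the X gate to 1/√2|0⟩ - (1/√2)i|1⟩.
-(1/√2)i|0⟩ + 1/√2|1⟩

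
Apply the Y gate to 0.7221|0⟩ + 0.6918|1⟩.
-0.6918i|0⟩ + 0.7221i|1⟩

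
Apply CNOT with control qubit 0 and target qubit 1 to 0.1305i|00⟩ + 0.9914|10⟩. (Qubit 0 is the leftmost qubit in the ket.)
0.1305i|00⟩ + 0.9914|11⟩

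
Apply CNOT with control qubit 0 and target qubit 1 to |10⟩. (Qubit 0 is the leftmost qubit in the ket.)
|11⟩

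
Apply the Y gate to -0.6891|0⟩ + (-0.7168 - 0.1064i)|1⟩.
(-0.1064 + 0.7168i)|0⟩ - 0.6891i|1⟩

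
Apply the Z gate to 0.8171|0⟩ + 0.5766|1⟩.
0.8171|0⟩ - 0.5766|1⟩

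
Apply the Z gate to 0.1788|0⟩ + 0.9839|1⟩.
0.1788|0⟩ - 0.9839|1⟩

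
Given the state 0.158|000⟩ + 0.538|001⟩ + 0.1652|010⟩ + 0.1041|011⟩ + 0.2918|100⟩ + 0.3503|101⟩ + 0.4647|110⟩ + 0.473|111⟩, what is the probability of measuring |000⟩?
0.02496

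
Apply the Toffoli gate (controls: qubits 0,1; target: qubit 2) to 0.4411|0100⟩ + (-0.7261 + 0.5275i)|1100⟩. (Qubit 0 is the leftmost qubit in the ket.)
0.4411|0100⟩ + (-0.7261 + 0.5275i)|1110⟩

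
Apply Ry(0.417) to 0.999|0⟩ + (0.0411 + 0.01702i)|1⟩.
(0.9689 - 0.003523i)|0⟩ + (0.247 + 0.01665i)|1⟩

Ry(0.417) = [[cos(θ/2), −sin(θ/2)], [sin(θ/2), cos(θ/2)]]; θ = 0.417, cos(θ/2) ≈ 0.978343, sin(θ/2) ≈ 0.206993.
With a = amp(|0⟩) = 0.999 and b = amp(|1⟩) = (0.0411 + 0.01702i):
new amp(|0⟩) = (0.978343)·a + (-0.206993)·b = (0.9689 - 0.003523i)
new amp(|1⟩) = (0.206993)·a + (0.978343)·b = (0.247 + 0.01665i)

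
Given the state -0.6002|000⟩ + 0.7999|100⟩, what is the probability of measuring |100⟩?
0.6398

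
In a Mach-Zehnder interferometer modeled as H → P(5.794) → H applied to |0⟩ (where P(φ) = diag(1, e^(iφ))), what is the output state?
(0.9414 - 0.235i)|0⟩ + (0.05864 + 0.235i)|1⟩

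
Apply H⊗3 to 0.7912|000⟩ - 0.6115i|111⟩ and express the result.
(0.2797 - 0.2162i)|000⟩ + (0.2797 + 0.2162i)|001⟩ + (0.2797 + 0.2162i)|010⟩ + (0.2797 - 0.2162i)|011⟩ + (0.2797 + 0.2162i)|100⟩ + (0.2797 - 0.2162i)|101⟩ + (0.2797 - 0.2162i)|110⟩ + (0.2797 + 0.2162i)|111⟩

H⊗3 gives amp(|y⟩) = (1/2√2) Σ_x (−1)^(x·y) amp(|x⟩), where x·y is the number of positions in which both x and y have a 1.
|000⟩: (0.7912 - 0.6115i)/(2√2) = (0.2797 - 0.2162i)
|001⟩: (0.7912 + 0.6115i)/(2√2) = (0.2797 + 0.2162i)
|010⟩: (0.7912 + 0.6115i)/(2√2) = (0.2797 + 0.2162i)
|011⟩: (0.7912 - 0.6115i)/(2√2) = (0.2797 - 0.2162i)
|100⟩: (0.7912 + 0.6115i)/(2√2) = (0.2797 + 0.2162i)
|101⟩: (0.7912 - 0.6115i)/(2√2) = (0.2797 - 0.2162i)
|110⟩: (0.7912 - 0.6115i)/(2√2) = (0.2797 - 0.2162i)
|111⟩: (0.7912 + 0.6115i)/(2√2) = (0.2797 + 0.2162i)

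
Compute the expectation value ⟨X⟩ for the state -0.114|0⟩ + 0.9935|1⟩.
-0.2265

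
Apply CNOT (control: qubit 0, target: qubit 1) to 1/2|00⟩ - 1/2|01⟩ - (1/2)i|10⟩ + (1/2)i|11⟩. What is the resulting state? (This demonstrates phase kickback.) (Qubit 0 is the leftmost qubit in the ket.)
1/2|00⟩ - 1/2|01⟩ + (1/2)i|10⟩ - (1/2)i|11⟩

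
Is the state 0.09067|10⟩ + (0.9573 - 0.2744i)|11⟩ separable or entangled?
Separable

Writing the state as a|00⟩ + b|01⟩ + c|10⟩ + d|11⟩, it is a product state iff ad − bc = 0.
Here (a, b, c, d) = (0, 0, 0.09067, (0.9573 - 0.2744i)): ad − bc = (0)(0.9573 - 0.2744i) − (0)(0.09067) = 0, so the state is separable.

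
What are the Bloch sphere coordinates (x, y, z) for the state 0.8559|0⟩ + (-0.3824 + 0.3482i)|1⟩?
(-0.6546, 0.596, 0.4651)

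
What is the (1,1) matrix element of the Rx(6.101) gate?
-0.9959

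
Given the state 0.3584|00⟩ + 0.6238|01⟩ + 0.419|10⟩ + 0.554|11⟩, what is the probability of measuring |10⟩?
0.1756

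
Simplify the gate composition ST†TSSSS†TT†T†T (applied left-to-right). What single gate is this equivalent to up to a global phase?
S†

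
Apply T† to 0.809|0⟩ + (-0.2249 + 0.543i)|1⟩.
0.809|0⟩ + (0.2249 + 0.543i)|1⟩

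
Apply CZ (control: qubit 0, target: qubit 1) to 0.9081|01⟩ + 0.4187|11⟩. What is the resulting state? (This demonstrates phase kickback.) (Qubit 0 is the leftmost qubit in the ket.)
0.9081|01⟩ - 0.4187|11⟩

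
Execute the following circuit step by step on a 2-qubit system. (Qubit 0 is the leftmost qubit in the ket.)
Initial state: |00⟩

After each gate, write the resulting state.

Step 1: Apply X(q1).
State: |01⟩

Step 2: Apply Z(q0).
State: |01⟩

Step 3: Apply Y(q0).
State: i|11⟩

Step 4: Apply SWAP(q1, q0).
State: i|11⟩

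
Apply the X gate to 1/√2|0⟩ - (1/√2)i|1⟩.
-(1/√2)i|0⟩ + 1/√2|1⟩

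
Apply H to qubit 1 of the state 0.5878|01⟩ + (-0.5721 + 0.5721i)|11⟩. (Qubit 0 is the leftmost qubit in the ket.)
0.4156|00⟩ - 0.4156|01⟩ + (-0.4045 + 0.4045i)|10⟩ + (0.4045 - 0.4045i)|11⟩

H on qubit 1 mixes each pair of kets that differ only in qubit 1: amplitudes (a, b) of (|…0…⟩, |…1…⟩) become ((a + b)/√2, (a − b)/√2). Kets absent from the input have amplitude 0.
(|00⟩, |01⟩): (a, b) = (0, 0.5878) → (0.4156, -0.4156)
(|10⟩, |11⟩): (a, b) = (0, (-0.5721 + 0.5721i)) → ((-0.4045 + 0.4045i), (0.4045 - 0.4045i))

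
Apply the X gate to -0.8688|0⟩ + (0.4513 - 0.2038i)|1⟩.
(0.4513 - 0.2038i)|0⟩ - 0.8688|1⟩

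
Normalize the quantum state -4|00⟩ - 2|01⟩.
-0.8944|00⟩ - 1/√5|01⟩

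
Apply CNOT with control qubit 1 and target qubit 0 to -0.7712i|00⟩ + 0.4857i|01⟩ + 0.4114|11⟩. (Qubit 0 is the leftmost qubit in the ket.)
-0.7712i|00⟩ + 0.4114|01⟩ + 0.4857i|11⟩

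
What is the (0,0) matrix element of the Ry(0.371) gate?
0.9828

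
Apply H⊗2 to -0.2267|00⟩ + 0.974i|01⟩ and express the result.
(-0.1134 + 0.487i)|00⟩ + (-0.1134 - 0.487i)|01⟩ + (-0.1134 + 0.487i)|10⟩ + (-0.1134 - 0.487i)|11⟩

H⊗2 gives amp(|y⟩) = (1/2) Σ_x (−1)^(x·y) amp(|x⟩), where x·y is the number of positions in which both x and y have a 1.
|00⟩: (-0.2267 + 0.974i)/2 = (-0.1134 + 0.487i)
|01⟩: (-0.2267 - 0.974i)/2 = (-0.1134 - 0.487i)
|10⟩: (-0.2267 + 0.974i)/2 = (-0.1134 + 0.487i)
|11⟩: (-0.2267 - 0.974i)/2 = (-0.1134 - 0.487i)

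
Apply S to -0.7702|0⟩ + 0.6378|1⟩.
-0.7702|0⟩ + 0.6378i|1⟩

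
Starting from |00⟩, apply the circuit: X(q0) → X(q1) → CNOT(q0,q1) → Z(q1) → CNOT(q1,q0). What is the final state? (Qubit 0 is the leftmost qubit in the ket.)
|10⟩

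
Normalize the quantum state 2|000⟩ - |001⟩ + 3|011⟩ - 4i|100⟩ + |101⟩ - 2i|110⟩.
0.3381|000⟩ - 0.169|001⟩ + 0.5071|011⟩ - 0.6761i|100⟩ + 0.169|101⟩ - 0.3381i|110⟩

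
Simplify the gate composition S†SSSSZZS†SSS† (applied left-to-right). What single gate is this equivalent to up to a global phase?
S†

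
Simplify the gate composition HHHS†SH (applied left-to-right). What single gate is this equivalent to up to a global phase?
I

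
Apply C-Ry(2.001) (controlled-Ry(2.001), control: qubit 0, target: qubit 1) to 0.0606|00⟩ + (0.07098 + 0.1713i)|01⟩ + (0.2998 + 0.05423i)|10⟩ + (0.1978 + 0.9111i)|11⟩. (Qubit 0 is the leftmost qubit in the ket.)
0.0606|00⟩ + (0.07098 + 0.1713i)|01⟩ + (-0.00464 - 0.7376i)|10⟩ + (0.3591 + 0.5375i)|11⟩

C-Ry(2.001) leaves the control-|0⟩ kets |00⟩, |01⟩ unchanged and applies Ry(2.001) to qubit 1 on the control-|1⟩ pair (|10⟩, |11⟩).
Ry(2.001) = [[cos(θ/2), −sin(θ/2)], [sin(θ/2), cos(θ/2)]]; θ = 2.001, cos(θ/2) ≈ 0.539882, sin(θ/2) ≈ 0.841741.
With a = amp(|10⟩) = (0.2998 + 0.05423i) and b = amp(|11⟩) = (0.1978 + 0.9111i):
new amp(|10⟩) = (0.539882)·a + (-0.841741)·b = (-0.00464 - 0.7376i)
new amp(|11⟩) = (0.841741)·a + (0.539882)·b = (0.3591 + 0.5375i)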